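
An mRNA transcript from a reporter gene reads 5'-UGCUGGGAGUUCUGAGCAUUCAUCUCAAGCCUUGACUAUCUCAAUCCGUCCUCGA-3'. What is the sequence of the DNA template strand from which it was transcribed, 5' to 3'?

Replace U with T to get the coding DNA strand: TGCTGGGAGTTCTGAGCATTCATCTCAAGCCTTGACTATCTCAATCCGTCCTCGA. The template strand is its reverse complement (complement ACGACCCTCAAGACTCGTAAGTAGAGTTCGGAACTGATAGAGTTAGGCAGGAGCT, then reverse).

5′-TCGAGGACGGATTGAGATAGTCAAGGCTTGAGATGAATGCTCAGAACTCCCAGCA-3′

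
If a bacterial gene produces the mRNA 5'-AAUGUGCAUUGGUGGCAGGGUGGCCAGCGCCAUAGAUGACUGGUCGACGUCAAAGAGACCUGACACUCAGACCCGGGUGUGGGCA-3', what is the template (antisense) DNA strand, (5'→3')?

5'-TGCCCACACCCGGGTCTGAGTGTCAGGTCTCTTTGACGTCGACCAGTCATCTATGGCGCTGGCCACCCTGCCACCAATGCACATT-3'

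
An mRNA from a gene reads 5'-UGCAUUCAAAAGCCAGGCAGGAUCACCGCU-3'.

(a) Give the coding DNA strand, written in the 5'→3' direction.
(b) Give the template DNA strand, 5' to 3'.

(a) 5'-TGCATTCAAAAGCCAGGCAGGATCACCGCT-3'
(b) 5'-AGCGGTGATCCTGCCTGGCTTTTGAATGCA-3'

(a) The coding strand matches the mRNA with U→T.
(b) The template strand is the reverse complement of the coding strand.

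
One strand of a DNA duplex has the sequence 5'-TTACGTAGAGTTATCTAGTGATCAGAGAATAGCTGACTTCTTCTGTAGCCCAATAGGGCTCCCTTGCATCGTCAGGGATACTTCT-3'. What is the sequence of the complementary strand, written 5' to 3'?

Pairing A↔T and G↔C gives AATGCATCTCAATAGATCACTAGTCTCTTATCGACTGAAGAAGACATCGGGTTATCCCGAGGGAACGTAGCAGTCCCTATGAAGA, running 3'→5'. Reverse for the 5'→3' convention.

5'-AGAAGTATCCCTGACGATGCAAGGGAGCCCTATTGGGCTACAGAAGAAGTCAGCTATTCTCTGATCACTAGATAACTCTACGTAA-3'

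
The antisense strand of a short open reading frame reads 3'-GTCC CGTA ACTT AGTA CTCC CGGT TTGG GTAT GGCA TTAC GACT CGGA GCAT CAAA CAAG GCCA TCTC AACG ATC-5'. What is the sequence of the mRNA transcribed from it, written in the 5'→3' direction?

Reading the template 3'→5' as shown, RNA polymerase pairs each base (A→U, T→A, G↔C) to build mRNA 5'→3' directly.

5'-CAGGGCAUUGAAUCAUGAGGGCCAAACCCAUACCGUAAUGCUGAGCCUCGUAGUUUGUUCCGGUAGAGUUGCUAG-3'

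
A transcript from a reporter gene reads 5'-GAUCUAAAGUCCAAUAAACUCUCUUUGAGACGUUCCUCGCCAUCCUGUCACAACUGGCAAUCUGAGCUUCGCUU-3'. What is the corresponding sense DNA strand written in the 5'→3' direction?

The coding DNA strand has the same 5'→3' sequence as the mRNA with U replaced by T.

5'-GATCTAAAGTCCAATAAACTCTCTTTGAGACGTTCCTCGCCATCCTGTCACAACTGGCAATCTGAGCTTCGCTT-3'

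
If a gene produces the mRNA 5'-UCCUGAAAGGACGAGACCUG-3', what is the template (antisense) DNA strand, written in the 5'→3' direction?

Replace U with T to get the coding DNA strand: TCCTGAAAGGACGAGACCTG. The template strand is its reverse complement (complement AGGACTTTCCTGCTCTGGAC, then reverse).

5'-CAGGTCTCGTCCTTTCAGGA-3'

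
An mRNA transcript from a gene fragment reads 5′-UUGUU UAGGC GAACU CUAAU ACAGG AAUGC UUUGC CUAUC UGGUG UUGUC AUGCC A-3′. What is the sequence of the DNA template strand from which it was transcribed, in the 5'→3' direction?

5′-TGGCATGACAACACCAGATAGGCAAAGCATTCCTGTATTAGAGTTCGCCTAAACAA-3′

Replace U with T to get the coding DNA strand: TTGTTTAGGCGAACTCTAATACAGGAATGCTTTGCCTATCTGGTGTTGTCATGCCA. The template strand is its reverse complement (complement AACAAATCCGCTTGAGATTATGTCCTTACGAAACGGATAGACCACAACAGTACGGT, then reverse).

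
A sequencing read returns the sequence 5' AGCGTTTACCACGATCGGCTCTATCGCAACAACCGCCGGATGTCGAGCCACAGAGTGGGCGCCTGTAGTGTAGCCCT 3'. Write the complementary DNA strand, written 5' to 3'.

5'-AGGGCTACACTACAGGCGCCCACTCTGTGGCTCGACATCCGGCGGTTGTTGCGATAGAGCCGATCGTGGTAAACGCT-3'

The complement of AGCGTTTACCACGATCGGCTCTATCGCAACAACCGCCGGATGTCGAGCCACAGAGTGGGCGCCTGTAGTGTAGCCCT is TCGCAAATGGTGCTAGCCGAGATAGCGTTGTTGGCGGCCTACAGCTCGGTGTCTCACCCGCGGACATCACATCGGGA (A↔T, G↔C). DNA strands are antiparallel, so the complementary strand runs 3'→5'; reversing gives the 5'→3' form.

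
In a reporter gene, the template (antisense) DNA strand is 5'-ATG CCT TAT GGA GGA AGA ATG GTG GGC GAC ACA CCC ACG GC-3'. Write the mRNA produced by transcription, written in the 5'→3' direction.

5'-GCCGUGGGUGUGUCGCCCACCAUUCUUCCUCCAUAAGGCAU-3'

RNA polymerase reads the template 3'→5' and synthesizes mRNA 5'→3' by base-pairing (A→U, T→A, G↔C). The complement of the template is TACGGAATACCTCCTTCTTACCACCCGCTGTGTGGGTGCCG; antiparallel, so 5'→3' the coding strand is GCCGTGGGTGTGTCGCCCACCATTCTTCCTCCATAAGGCAT. Replace T with U for the mRNA.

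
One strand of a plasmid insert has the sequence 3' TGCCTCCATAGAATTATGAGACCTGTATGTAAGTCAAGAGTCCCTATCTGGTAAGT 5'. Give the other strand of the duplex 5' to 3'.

5'-ACGGAGGTATCTTAATACTCTGGACATACATTCAGTTCTCAGGGATAGACCATTCA-3'

The strand is given 3'→5', so its complement runs 5'→3' in the same left-to-right order: pair each base A↔T, G↔C.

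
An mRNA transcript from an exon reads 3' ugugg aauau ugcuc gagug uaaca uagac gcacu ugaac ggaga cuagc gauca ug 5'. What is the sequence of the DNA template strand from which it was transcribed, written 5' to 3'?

5'-ACACCTTATAACGAGCTCACATTGTATCTGCGTGAACTTGCCTCTGATCGCTAGTAC-3'

Written 5'→3' the mRNA is GUACUAGCGAUCAGAGGCAAGUUCACGCAGAUACAAUGUGAGCUCGUUAUAAGGUGU, so the coding DNA strand is GTACTAGCGATCAGAGGCAAGTTCACGCAGATACAATGTGAGCTCGTTATAAGGTGT. The template is its reverse complement.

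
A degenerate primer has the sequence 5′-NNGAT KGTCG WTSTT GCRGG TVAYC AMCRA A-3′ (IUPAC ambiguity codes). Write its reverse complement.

Standard pairs A↔T, G↔C; ambiguity codes pair R↔Y, M↔K, W↔W, S↔S, V↔B, N↔N. Complement (NNCTAMCAGCWASAACGYCCABTRGTKGYTT), then reverse for 5'→3'.

5'-TTYGKTGRTBACCYGCAASAWCGACMATCNN-3'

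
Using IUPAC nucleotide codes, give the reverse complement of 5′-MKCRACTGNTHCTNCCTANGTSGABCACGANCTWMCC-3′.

Standard pairs A↔T, G↔C; ambiguity codes pair R↔Y, M↔K, W↔W, S↔S, B↔V, H↔D, N↔N. Complement (KMGYTGACNADGANGGATNCASCTVGTGCTNGAWKGG), then reverse for 5'→3'.

5'-GGKWAGNTCGTGVTCSACNTAGGNAGDANCAGTYGMK-3'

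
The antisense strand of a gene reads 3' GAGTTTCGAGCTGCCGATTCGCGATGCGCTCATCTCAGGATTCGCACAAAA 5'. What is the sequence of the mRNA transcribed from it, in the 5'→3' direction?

5'-CUCAAAGCUCGACGGCUAAGCGCUACGCGAGUAGAGUCCUAAGCGUGUUUU-3'

Reading the template 3'→5' as shown, RNA polymerase pairs each base (A→U, T→A, G↔C) to build mRNA 5'→3' directly.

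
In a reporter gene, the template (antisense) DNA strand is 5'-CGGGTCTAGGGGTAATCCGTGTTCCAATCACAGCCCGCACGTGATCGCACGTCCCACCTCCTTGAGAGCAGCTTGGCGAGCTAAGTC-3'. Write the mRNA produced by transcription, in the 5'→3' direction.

5'-GACUUAGCUCGCCAAGCUGCUCUCAAGGAGGUGGGACGUGCGAUCACGUGCGGGCUGUGAUUGGAACACGGAUUACCCCUAGACCCG-3'

The mRNA has the sequence of the coding strand (reverse complement of the template) with T→U. Reverse complement of CGGGTCTAGGGGTAATCCGTGTTCCAATCACAGCCCGCACGTGATCGCACGTCCCACCTCCTTGAGAGCAGCTTGGCGAGCTAAGTC is GACTTAGCTCGCCAAGCTGCTCTCAAGGAGGTGGGACGTGCGATCACGTGCGGGCTGTGATTGGAACACGGATTACCCCTAGACCCG; then T→U.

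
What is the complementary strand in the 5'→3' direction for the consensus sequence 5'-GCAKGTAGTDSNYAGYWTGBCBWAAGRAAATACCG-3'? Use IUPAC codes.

5'-CGGTATTTYCTTWVGVCAWRCTRNSHACTACMTGC-3'

Standard pairs A↔T, G↔C; ambiguity codes pair R↔Y, K↔M, W↔W, S↔S, B↔V, D↔H, N↔N. Complement (CGTMCATCAHSNRTCRWACVGVWTTCYTTTATGGC), then reverse for 5'→3'.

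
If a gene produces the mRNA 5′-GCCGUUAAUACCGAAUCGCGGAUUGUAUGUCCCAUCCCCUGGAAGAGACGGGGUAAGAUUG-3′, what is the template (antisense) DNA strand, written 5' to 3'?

5′-CAATCTTACCCCGTCTCTTCCAGGGGATGGGACATACAATCCGCGATTCGGTATTAACGGC-3′

Replace U with T to get the coding DNA strand: GCCGTTAATACCGAATCGCGGATTGTATGTCCCATCCCCTGGAAGAGACGGGGTAAGATTG. The template strand is its reverse complement (complement CGGCAATTATGGCTTAGCGCCTAACATACAGGGTAGGGGACCTTCTCTGCCCCATTCTAAC, then reverse).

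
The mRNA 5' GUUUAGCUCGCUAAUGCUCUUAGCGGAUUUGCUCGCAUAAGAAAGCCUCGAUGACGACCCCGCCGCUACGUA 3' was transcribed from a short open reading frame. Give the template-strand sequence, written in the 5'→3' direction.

5'-TACGTAGCGGCGGGGTCGTCATCGAGGCTTTCTTATGCGAGCAAATCCGCTAAGAGCATTAGCGAGCTAAAC-3'

Replace U with T to get the coding DNA strand: GTTTAGCTCGCTAATGCTCTTAGCGGATTTGCTCGCATAAGAAAGCCTCGATGACGACCCCGCCGCTACGTA. The template strand is its reverse complement (complement CAAATCGAGCGATTACGAGAATCGCCTAAACGAGCGTATTCTTTCGGAGCTACTGCTGGGGCGGCGATGCAT, then reverse).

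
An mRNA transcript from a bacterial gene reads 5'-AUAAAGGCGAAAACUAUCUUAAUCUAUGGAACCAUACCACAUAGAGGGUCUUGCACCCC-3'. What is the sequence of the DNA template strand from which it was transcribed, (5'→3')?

Replace U with T to get the coding DNA strand: ATAAAGGCGAAAACTATCTTAATCTATGGAACCATACCACATAGAGGGTCTTGCACCCC. The template strand is its reverse complement (complement TATTTCCGCTTTTGATAGAATTAGATACCTTGGTATGGTGTATCTCCCAGAACGTGGGG, then reverse).

5'-GGGGTGCAAGACCCTCTATGTGGTATGGTTCCATAGATTAAGATAGTTTTCGCCTTTAT-3'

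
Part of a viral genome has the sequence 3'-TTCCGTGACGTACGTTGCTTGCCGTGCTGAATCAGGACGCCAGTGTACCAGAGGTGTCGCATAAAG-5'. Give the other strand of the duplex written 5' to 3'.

5'-AAGGCACTGCATGCAACGAACGGCACGACTTAGTCCTGCGGTCACATGGTCTCCACAGCGTATTTC-3'

The strand is given 3'→5', so its complement runs 5'→3' in the same left-to-right order: pair each base A↔T, G↔C.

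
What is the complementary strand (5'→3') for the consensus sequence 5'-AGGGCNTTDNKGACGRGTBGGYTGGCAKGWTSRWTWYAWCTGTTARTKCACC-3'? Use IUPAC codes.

Standard pairs A↔T, G↔C; ambiguity codes pair R↔Y, K↔M, W↔W, S↔S, B↔V, D↔H, N↔N. Complement (TCCCGNAAHNMCTGCYCAVCCRACCGTMCWASYWAWRTWGACAATYAMGTGG), then reverse for 5'→3'.

5'-GGTGMAYTAACAGWTRWAWYSAWCMTGCCARCCVACYCGTCMNHAANGCCCT-3'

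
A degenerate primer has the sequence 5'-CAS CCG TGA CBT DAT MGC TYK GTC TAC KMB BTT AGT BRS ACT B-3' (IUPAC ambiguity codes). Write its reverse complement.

5'-VAGTSYVACTAAVVKMGTAGACMRAGCKATHAVGTCACGGSTG-3'

Standard pairs A↔T, G↔C; ambiguity codes pair R↔Y, M↔K, S↔S, B↔V, D↔H. Complement (GTSGGCACTGVAHTAKCGARMCAGATGMKVVAATCAVYSTGAV), then reverse for 5'→3'.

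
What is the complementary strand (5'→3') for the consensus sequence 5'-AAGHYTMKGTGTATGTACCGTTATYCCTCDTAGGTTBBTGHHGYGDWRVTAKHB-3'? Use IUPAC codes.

Standard pairs A↔T, G↔C; ambiguity codes pair R↔Y, M↔K, W↔W, B↔V, D↔H. Complement (TTCDRAKMCACATACATGGCAATARGGAGHATCCAAVVACDDCRCHWYBATMDV), then reverse for 5'→3'.

5'-VDMTABYWHCRCDDCAVVAACCTAHGAGGRATAACGGTACATACACMKARDCTT-3'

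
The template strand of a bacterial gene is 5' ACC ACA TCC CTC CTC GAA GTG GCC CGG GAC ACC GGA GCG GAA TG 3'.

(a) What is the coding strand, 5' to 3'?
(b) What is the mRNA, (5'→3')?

(a) 5'-CATTCCGCTCCGGTGTCCCGGGCCACTTCGAGGAGGGATGTGGT-3'
(b) 5′-CAUUCCGCUCCGGUGUCCCGGGCCACUUCGAGGAGGGAUGUGGU-3′

(a) The coding strand is the reverse complement of the template: complement TGGTGTAGGGAGGAGCTTCACCGGGCCCTGTGGCCTCGCCTTAC, then reverse.
(b) mRNA has the coding-strand sequence with T→U.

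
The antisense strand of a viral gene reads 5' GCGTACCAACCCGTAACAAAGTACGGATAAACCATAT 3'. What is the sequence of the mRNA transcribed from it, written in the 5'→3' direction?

5'-AUAUGGUUUAUCCGUACUUUGUUACGGGUUGGUACGC-3'

RNA polymerase reads the template 3'→5' and synthesizes mRNA 5'→3' by base-pairing (A→U, T→A, G↔C). The complement of the template is CGCATGGTTGGGCATTGTTTCATGCCTATTTGGTATA; antiparallel, so 5'→3' the coding strand is ATATGGTTTATCCGTACTTTGTTACGGGTTGGTACGC. Replace T with U for the mRNA.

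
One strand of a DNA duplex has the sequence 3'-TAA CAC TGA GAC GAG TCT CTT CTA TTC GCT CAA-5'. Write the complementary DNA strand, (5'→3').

The strand is given 3'→5', so its complement runs 5'→3' in the same left-to-right order: pair each base A↔T, G↔C.

5'-ATTGTGACTCTGCTCAGAGAAGATAAGCGAGTT-3'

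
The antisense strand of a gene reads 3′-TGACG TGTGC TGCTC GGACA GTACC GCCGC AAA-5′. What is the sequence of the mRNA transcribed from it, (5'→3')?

5'-ACUGCACACGACGAGCCUGUCAUGGCGGCGUUU-3'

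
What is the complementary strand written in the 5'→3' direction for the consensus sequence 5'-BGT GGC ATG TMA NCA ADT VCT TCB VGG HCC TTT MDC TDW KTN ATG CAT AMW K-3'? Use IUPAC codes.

Standard pairs A↔T, G↔C; ambiguity codes pair M↔K, W↔W, B↔V, D↔H, N↔N. Complement (VCACCGTACAKTNGTTHABGAAGVBCCDGGAAAKHGAHWMANTACGTATKWM), then reverse for 5'→3'.

5'-MWKTATGCATNAMWHAGHKAAAGGDCCBVGAAGBAHTTGNTKACATGCCACV-3'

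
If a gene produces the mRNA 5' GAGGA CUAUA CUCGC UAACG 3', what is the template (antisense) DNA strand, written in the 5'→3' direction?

5'-CGTTAGCGAGTATAGTCCTC-3'

Replace U with T to get the coding DNA strand: GAGGACTATACTCGCTAACG. The template strand is its reverse complement (complement CTCCTGATATGAGCGATTGC, then reverse).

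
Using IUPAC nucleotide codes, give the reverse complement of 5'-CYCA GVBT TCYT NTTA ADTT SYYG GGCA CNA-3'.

5'-TNGTGCCCRRSAAHTTAANARGAAVBCTGRG-3'

Standard pairs A↔T, G↔C; ambiguity codes pair Y↔R, S↔S, B↔V, D↔H, N↔N. Complement (GRGTCBVAAGRANAATTHAASRRCCCGTGNT), then reverse for 5'→3'.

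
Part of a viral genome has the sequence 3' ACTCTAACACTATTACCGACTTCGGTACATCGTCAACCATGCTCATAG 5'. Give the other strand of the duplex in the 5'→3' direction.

5′-TGAGATTGTGATAATGGCTGAAGCCATGTAGCAGTTGGTACGAGTATC-3′

The strand is given 3'→5', so its complement runs 5'→3' in the same left-to-right order: pair each base A↔T, G↔C.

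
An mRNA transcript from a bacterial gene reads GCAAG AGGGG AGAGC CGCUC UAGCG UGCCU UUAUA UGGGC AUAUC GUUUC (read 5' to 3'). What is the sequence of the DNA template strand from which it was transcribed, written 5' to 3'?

5′-GAAACGATATGCCCATATAAAGGCACGCTAGAGCGGCTCTCCCCTCTTGC-3′

Replace U with T to get the coding DNA strand: GCAAGAGGGGAGAGCCGCTCTAGCGTGCCTTTATATGGGCATATCGTTTC. The template strand is its reverse complement (complement CGTTCTCCCCTCTCGGCGAGATCGCACGGAAATATACCCGTATAGCAAAG, then reverse).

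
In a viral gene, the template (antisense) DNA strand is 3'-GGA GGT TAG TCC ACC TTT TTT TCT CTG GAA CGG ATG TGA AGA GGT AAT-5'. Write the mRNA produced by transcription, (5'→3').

Reading the template 3'→5' as shown, RNA polymerase pairs each base (A→U, T→A, G↔C) to build mRNA 5'→3' directly.

5'-CCUCCAAUCAGGUGGAAAAAAAGAGACCUUGCCUACACUUCUCCAUUA-3'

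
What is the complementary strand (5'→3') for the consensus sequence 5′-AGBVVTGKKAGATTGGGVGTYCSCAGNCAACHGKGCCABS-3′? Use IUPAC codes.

5'-SVTGGCMCDGTTGNCTGSGRACBCCCAATCTMMCABBVCT-3'

Standard pairs A↔T, G↔C; ambiguity codes pair Y↔R, K↔M, S↔S, B↔V, H↔D, N↔N. Complement (TCVBBACMMTCTAACCCBCARGSGTCNGTTGDCMCGGTVS), then reverse for 5'→3'.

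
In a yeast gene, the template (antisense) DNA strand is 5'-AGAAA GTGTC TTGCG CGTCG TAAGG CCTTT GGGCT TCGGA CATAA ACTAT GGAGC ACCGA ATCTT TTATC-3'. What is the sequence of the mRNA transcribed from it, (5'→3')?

5'-GAUAAAAGAUUCGGUGCUCCAUAGUUUAUGUCCGAAGCCCAAAGGCCUUACGACGCGCAAGACACUUUCU-3'

The mRNA has the sequence of the coding strand (reverse complement of the template) with T→U. Reverse complement of AGAAAGTGTCTTGCGCGTCGTAAGGCCTTTGGGCTTCGGACATAAACTATGGAGCACCGAATCTTTTATC is GATAAAAGATTCGGTGCTCCATAGTTTATGTCCGAAGCCCAAAGGCCTTACGACGCGCAAGACACTTTCT; then T→U.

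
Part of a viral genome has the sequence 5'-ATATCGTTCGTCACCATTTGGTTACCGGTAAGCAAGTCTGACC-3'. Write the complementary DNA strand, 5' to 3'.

5'-GGTCAGACTTGCTTACCGGTAACCAAATGGTGACGAACGATAT-3'

The complement of ATATCGTTCGTCACCATTTGGTTACCGGTAAGCAAGTCTGACC is TATAGCAAGCAGTGGTAAACCAATGGCCATTCGTTCAGACTGG (A↔T, G↔C). DNA strands are antiparallel, so the complementary strand runs 3'→5'; reversing gives the 5'→3' form.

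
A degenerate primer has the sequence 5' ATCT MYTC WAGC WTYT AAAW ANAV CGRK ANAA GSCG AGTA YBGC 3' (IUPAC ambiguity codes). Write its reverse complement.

5'-GCVRTACTCGSCTTNTMYCGBTNTWTTTARAWGCTWGARKAGAT-3'

Standard pairs A↔T, G↔C; ambiguity codes pair R↔Y, M↔K, W↔W, S↔S, B↔V, N↔N. Complement (TAGAKRAGWTCGWARATTTWTNTBGCYMTNTTCSGCTCATRVCG), then reverse for 5'→3'.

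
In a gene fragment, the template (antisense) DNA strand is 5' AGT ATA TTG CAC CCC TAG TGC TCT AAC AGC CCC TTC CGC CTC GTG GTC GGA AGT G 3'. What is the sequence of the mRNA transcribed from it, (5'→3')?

5'-CACUUCCGACCACGAGGCGGAAGGGGCUGUUAGAGCACUAGGGGUGCAAUAUACU-3'

RNA polymerase reads the template 3'→5' and synthesizes mRNA 5'→3' by base-pairing (A→U, T→A, G↔C). The complement of the template is TCATATAACGTGGGGATCACGAGATTGTCGGGGAAGGCGGAGCACCAGCCTTCAC; antiparallel, so 5'→3' the coding strand is CACTTCCGACCACGAGGCGGAAGGGGCTGTTAGAGCACTAGGGGTGCAATATACT. Replace T with U for the mRNA.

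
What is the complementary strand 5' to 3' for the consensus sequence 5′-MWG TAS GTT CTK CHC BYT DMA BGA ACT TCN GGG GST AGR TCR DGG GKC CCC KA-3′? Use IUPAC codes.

5′-TMGGGGMCCCHYGAYCTASCCCCNGAAGTTCVTKHARVGDGMAGAACSTACWK-3′

Standard pairs A↔T, G↔C; ambiguity codes pair R↔Y, M↔K, W↔W, S↔S, B↔V, D↔H, N↔N. Complement (KWCATSCAAGAMGDGVRAHKTVCTTGAAGNCCCCSATCYAGYHCCCMGGGGMT), then reverse for 5'→3'.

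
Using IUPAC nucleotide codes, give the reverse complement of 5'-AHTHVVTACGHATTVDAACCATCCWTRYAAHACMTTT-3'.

5′-AAAKGTDTTRYAWGGATGGTTHBAATDCGTABBDADT-3′

Standard pairs A↔T, G↔C; ambiguity codes pair R↔Y, M↔K, W↔W, D↔H, V↔B. Complement (TDADBBATGCDTAABHTTGGTAGGWAYRTTDTGKAAA), then reverse for 5'→3'.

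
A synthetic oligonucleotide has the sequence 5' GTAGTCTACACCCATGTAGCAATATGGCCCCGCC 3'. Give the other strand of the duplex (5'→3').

5'-GGCGGGGCCATATTGCTACATGGGTGTAGACTAC-3'

Pairing A↔T and G↔C gives CATCAGATGTGGGTACATCGTTATACCGGGGCGG, running 3'→5'. Reverse for the 5'→3' convention.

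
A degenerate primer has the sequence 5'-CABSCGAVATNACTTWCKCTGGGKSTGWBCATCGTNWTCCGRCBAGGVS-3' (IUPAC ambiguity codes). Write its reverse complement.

Standard pairs A↔T, G↔C; ambiguity codes pair R↔Y, K↔M, W↔W, S↔S, B↔V, N↔N. Complement (GTVSGCTBTANTGAAWGMGACCCMSACWVGTAGCANWAGGCYGVTCCBS), then reverse for 5'→3'.

5'-SBCCTVGYCGGAWNACGATGVWCASMCCCAGMGWAAGTNATBTCGSVTG-3'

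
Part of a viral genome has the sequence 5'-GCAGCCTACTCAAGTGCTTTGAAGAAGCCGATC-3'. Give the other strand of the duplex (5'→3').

5'-GATCGGCTTCTTCAAAGCACTTGAGTAGGCTGC-3'

The complement of GCAGCCTACTCAAGTGCTTTGAAGAAGCCGATC is CGTCGGATGAGTTCACGAAACTTCTTCGGCTAG (A↔T, G↔C). DNA strands are antiparallel, so the complementary strand runs 3'→5'; reversing gives the 5'→3' form.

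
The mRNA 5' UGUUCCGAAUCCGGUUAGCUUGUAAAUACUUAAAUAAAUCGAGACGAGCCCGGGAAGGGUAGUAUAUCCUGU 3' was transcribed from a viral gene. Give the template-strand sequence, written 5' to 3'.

5'-ACAGGATATACTACCCTTCCCGGGCTCGTCTCGATTTATTTAAGTATTTACAAGCTAACCGGATTCGGAACA-3'

Replace U with T to get the coding DNA strand: TGTTCCGAATCCGGTTAGCTTGTAAATACTTAAATAAATCGAGACGAGCCCGGGAAGGGTAGTATATCCTGT. The template strand is its reverse complement (complement ACAAGGCTTAGGCCAATCGAACATTTATGAATTTATTTAGCTCTGCTCGGGCCCTTCCCATCATATAGGACA, then reverse).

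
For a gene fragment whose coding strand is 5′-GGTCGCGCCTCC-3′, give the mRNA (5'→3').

5'-GGUCGCGCCUCC-3'

The mRNA is synthesized from the template strand, so it matches the coding strand with T replaced by U.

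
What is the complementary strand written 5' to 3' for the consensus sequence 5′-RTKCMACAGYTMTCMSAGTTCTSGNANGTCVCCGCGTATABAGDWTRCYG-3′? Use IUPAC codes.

5′-CRGYAWHCTVTATACGCGGBGACNTNCSAGAACTSKGAKARCTGTKGMAY-3′

Standard pairs A↔T, G↔C; ambiguity codes pair R↔Y, M↔K, W↔W, S↔S, B↔V, D↔H, N↔N. Complement (YAMGKTGTCRAKAGKSTCAAGASCNTNCAGBGGCGCATATVTCHWAYGRC), then reverse for 5'→3'.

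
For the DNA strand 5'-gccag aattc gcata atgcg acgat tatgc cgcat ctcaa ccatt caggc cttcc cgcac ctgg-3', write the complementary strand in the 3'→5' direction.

Base-pairing A↔T, G↔C gives the complement. The complementary strand is antiparallel, so paired with a 5'→3' strand it runs 3'→5'.

3'-CGGTCTTAAGCGTATTACGCTGCTAATACGGCGTAGAGTTGGTAAGTCCGGAAGGGCGTGGACC-5'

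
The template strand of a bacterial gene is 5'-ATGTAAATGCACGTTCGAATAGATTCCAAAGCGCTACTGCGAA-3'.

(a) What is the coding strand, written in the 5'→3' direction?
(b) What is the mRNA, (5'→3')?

(a) The coding strand is the reverse complement of the template: complement TACATTTACGTGCAAGCTTATCTAAGGTTTCGCGATGACGCTT, then reverse.
(b) mRNA has the coding-strand sequence with T→U.

(a) 5'-TTCGCAGTAGCGCTTTGGAATCTATTCGAACGTGCATTTACAT-3'
(b) 5′-UUCGCAGUAGCGCUUUGGAAUCUAUUCGAACGUGCAUUUACAU-3′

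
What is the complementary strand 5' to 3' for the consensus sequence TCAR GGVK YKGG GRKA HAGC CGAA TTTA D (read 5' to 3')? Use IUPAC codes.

5'-HTAAATTCGGCTDTMYCCCMRMBCCYTGA-3'

Standard pairs A↔T, G↔C; ambiguity codes pair R↔Y, K↔M, D↔H, V↔B. Complement (AGTYCCBMRMCCCYMTDTCGGCTTAAATH), then reverse for 5'→3'.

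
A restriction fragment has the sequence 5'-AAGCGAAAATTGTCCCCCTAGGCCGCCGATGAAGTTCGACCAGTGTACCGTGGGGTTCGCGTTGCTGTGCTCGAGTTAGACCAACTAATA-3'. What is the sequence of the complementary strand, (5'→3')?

5'-TATTAGTTGGTCTAACTCGAGCACAGCAACGCGAACCCCACGGTACACTGGTCGAACTTCATCGGCGGCCTAGGGGGACAATTTTCGCTT-3'

The complement of AAGCGAAAATTGTCCCCCTAGGCCGCCGATGAAGTTCGACCAGTGTACCGTGGGGTTCGCGTTGCTGTGCTCGAGTTAGACCAACTAATA is TTCGCTTTTAACAGGGGGATCCGGCGGCTACTTCAAGCTGGTCACATGGCACCCCAAGCGCAACGACACGAGCTCAATCTGGTTGATTAT (A↔T, G↔C). DNA strands are antiparallel, so the complementary strand runs 3'→5'; reversing gives the 5'→3' form.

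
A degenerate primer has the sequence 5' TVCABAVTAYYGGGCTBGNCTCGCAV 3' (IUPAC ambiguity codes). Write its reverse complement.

5'-BTGCGAGNCVAGCCCRRTABTVTGBA-3'

Standard pairs A↔T, G↔C; ambiguity codes pair Y↔R, B↔V, N↔N. Complement (ABGTVTBATRRCCCGAVCNGAGCGTB), then reverse for 5'→3'.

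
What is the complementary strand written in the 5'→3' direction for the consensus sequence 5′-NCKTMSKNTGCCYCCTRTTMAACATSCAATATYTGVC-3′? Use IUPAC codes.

5′-GBCARATATTGSATGTTKAAYAGGRGGCANMSKAMGN-3′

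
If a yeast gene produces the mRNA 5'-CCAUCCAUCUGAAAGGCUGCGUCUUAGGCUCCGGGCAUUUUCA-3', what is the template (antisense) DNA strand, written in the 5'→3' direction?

5'-TGAAAATGCCCGGAGCCTAAGACGCAGCCTTTCAGATGGATGG-3'

Replace U with T to get the coding DNA strand: CCATCCATCTGAAAGGCTGCGTCTTAGGCTCCGGGCATTTTCA. The template strand is its reverse complement (complement GGTAGGTAGACTTTCCGACGCAGAATCCGAGGCCCGTAAAAGT, then reverse).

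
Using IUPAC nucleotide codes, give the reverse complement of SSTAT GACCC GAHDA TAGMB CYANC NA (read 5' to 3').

Standard pairs A↔T, G↔C; ambiguity codes pair Y↔R, M↔K, S↔S, B↔V, D↔H, N↔N. Complement (SSATACTGGGCTDHTATCKVGRTNGNT), then reverse for 5'→3'.

5'-TNGNTRGVKCTATHDTCGGGTCATASS-3'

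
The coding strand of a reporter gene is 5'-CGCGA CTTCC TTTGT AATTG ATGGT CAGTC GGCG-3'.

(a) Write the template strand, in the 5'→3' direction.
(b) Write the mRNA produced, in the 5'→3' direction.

(a) The template strand is the reverse complement of the coding strand: complement GCGCTGAAGGAAACATTAACTACCAGTCAGCCGC, then reverse.
(b) mRNA matches the coding strand with T→U.

(a) 5'-CGCCGACTGACCATCAATTACAAAGGAAGTCGCG-3'
(b) 5'-CGCGACUUCCUUUGUAAUUGAUGGUCAGUCGGCG-3'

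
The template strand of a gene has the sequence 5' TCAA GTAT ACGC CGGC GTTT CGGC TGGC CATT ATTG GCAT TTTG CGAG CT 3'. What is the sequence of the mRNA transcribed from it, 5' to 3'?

5'-AGCUCGCAAAAUGCCAAUAAUGGCCAGCCGAAACGCCGGCGUAUACUUGA-3'

RNA polymerase reads the template 3'→5' and synthesizes mRNA 5'→3' by base-pairing (A→U, T→A, G↔C). The complement of the template is AGTTCATATGCGGCCGCAAAGCCGACCGGTAATAACCGTAAAACGCTCGA; antiparallel, so 5'→3' the coding strand is AGCTCGCAAAATGCCAATAATGGCCAGCCGAAACGCCGGCGTATACTTGA. Replace T with U for the mRNA.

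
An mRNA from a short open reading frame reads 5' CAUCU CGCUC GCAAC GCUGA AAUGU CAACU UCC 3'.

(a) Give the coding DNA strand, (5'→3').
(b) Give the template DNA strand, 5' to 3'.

(a) The coding strand matches the mRNA with U→T.
(b) The template strand is the reverse complement of the coding strand.

(a) 5'-CATCTCGCTCGCAACGCTGAAATGTCAACTTCC-3'
(b) 5'-GGAAGTTGACATTTCAGCGTTGCGAGCGAGATG-3'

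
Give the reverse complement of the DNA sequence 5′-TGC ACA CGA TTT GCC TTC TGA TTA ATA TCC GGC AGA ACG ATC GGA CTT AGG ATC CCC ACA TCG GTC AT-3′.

5'-ATGACCGATGTGGGGATCCTAAGTCCGATCGTTCTGCCGGATATTAATCAGAAGGCAAATCGTGTGCA-3'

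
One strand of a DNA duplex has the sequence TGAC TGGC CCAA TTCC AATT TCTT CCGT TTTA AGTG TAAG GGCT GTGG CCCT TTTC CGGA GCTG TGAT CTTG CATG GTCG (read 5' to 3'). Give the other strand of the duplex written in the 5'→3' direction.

5'-CGACCATGCAAGATCACAGCTCCGGAAAAGGGCCACAGCCCTTACACTTAAAACGGAAGAAATTGGAATTGGGCCAGTCA-3'

The complement of TGACTGGCCCAATTCCAATTTCTTCCGTTTTAAGTGTAAGGGCTGTGGCCCTTTTCCGGAGCTGTGATCTTGCATGGTCG is ACTGACCGGGTTAAGGTTAAAGAAGGCAAAATTCACATTCCCGACACCGGGAAAAGGCCTCGACACTAGAACGTACCAGC (A↔T, G↔C). DNA strands are antiparallel, so the complementary strand runs 3'→5'; reversing gives the 5'→3' form.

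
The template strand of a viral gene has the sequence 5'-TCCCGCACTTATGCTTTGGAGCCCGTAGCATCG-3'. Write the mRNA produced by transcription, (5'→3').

RNA polymerase reads the template 3'→5' and synthesizes mRNA 5'→3' by base-pairing (A→U, T→A, G↔C). The complement of the template is AGGGCGTGAATACGAAACCTCGGGCATCGTAGC; antiparallel, so 5'→3' the coding strand is CGATGCTACGGGCTCCAAAGCATAAGTGCGGGA. Replace T with U for the mRNA.

5'-CGAUGCUACGGGCUCCAAAGCAUAAGUGCGGGA-3'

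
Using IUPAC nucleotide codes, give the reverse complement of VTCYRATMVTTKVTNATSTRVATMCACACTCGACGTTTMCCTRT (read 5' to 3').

Standard pairs A↔T, G↔C; ambiguity codes pair R↔Y, M↔K, S↔S, V↔B, N↔N. Complement (BAGRYTAKBAAMBANTASAYBTAKGTGTGAGCTGCAAAKGGAYA), then reverse for 5'→3'.

5'-AYAGGKAAACGTCGAGTGTGKATBYASATNABMAABKATYRGAB-3'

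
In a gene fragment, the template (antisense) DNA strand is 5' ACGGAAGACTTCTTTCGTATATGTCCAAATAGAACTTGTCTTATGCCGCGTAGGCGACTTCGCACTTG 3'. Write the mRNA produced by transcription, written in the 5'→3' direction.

The mRNA has the sequence of the coding strand (reverse complement of the template) with T→U. Reverse complement of ACGGAAGACTTCTTTCGTATATGTCCAAATAGAACTTGTCTTATGCCGCGTAGGCGACTTCGCACTTG is CAAGTGCGAAGTCGCCTACGCGGCATAAGACAAGTTCTATTTGGACATATACGAAAGAAGTCTTCCGT; then T→U.

5'-CAAGUGCGAAGUCGCCUACGCGGCAUAAGACAAGUUCUAUUUGGACAUAUACGAAAGAAGUCUUCCGU-3'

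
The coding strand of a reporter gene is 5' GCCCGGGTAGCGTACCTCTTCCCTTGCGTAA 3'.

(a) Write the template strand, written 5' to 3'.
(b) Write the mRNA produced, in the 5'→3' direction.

(a) The template strand is the reverse complement of the coding strand: complement CGGGCCCATCGCATGGAGAAGGGAACGCATT, then reverse.
(b) mRNA matches the coding strand with T→U.

(a) 5'-TTACGCAAGGGAAGAGGTACGCTACCCGGGC-3'
(b) 5'-GCCCGGGUAGCGUACCUCUUCCCUUGCGUAA-3'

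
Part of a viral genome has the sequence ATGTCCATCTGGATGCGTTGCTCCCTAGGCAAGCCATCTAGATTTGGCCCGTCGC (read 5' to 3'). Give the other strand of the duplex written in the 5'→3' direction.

5'-GCGACGGGCCAAATCTAGATGGCTTGCCTAGGGAGCAACGCATCCAGATGGACAT-3'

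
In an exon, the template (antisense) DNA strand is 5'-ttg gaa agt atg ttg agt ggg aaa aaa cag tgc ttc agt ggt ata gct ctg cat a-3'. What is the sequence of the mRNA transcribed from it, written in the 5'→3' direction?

5'-UAUGCAGAGCUAUACCACUGAAGCACUGUUUUUUCCCACUCAACAUACUUUCCAA-3'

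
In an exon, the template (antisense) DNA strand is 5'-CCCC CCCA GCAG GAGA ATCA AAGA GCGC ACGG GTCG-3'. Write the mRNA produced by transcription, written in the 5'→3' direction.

5′-CGACCCGUGCGCUCUUUGAUUCUCCUGCUGGGGGGG-3′

RNA polymerase reads the template 3'→5' and synthesizes mRNA 5'→3' by base-pairing (A→U, T→A, G↔C). The complement of the template is GGGGGGGTCGTCCTCTTAGTTTCTCGCGTGCCCAGC; antiparallel, so 5'→3' the coding strand is CGACCCGTGCGCTCTTTGATTCTCCTGCTGGGGGGG. Replace T with U for the mRNA.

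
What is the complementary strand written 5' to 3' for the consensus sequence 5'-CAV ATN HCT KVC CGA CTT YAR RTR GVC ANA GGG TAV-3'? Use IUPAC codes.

Standard pairs A↔T, G↔C; ambiguity codes pair R↔Y, K↔M, H↔D, V↔B, N↔N. Complement (GTBTANDGAMBGGCTGAARTYYAYCBGTNTCCCATB), then reverse for 5'→3'.

5'-BTACCCTNTGBCYAYYTRAAGTCGGBMAGDNATBTG-3'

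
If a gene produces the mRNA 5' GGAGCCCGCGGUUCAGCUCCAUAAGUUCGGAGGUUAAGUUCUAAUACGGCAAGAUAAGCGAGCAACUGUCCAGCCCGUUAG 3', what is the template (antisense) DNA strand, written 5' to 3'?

5'-CTAACGGGCTGGACAGTTGCTCGCTTATCTTGCCGTATTAGAACTTAACCTCCGAACTTATGGAGCTGAACCGCGGGCTCC-3'

Replace U with T to get the coding DNA strand: GGAGCCCGCGGTTCAGCTCCATAAGTTCGGAGGTTAAGTTCTAATACGGCAAGATAAGCGAGCAACTGTCCAGCCCGTTAG. The template strand is its reverse complement (complement CCTCGGGCGCCAAGTCGAGGTATTCAAGCCTCCAATTCAAGATTATGCCGTTCTATTCGCTCGTTGACAGGTCGGGCAATC, then reverse).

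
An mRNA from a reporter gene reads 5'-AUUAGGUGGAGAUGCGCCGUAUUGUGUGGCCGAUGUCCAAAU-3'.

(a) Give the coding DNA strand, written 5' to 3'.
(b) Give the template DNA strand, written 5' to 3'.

(a) 5′-ATTAGGTGGAGATGCGCCGTATTGTGTGGCCGATGTCCAAAT-3′
(b) 5'-ATTTGGACATCGGCCACACAATACGGCGCATCTCCACCTAAT-3'

(a) The coding strand matches the mRNA with U→T.
(b) The template strand is the reverse complement of the coding strand.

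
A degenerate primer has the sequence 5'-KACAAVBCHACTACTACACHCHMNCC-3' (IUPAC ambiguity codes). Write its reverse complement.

Standard pairs A↔T, G↔C; ambiguity codes pair M↔K, B↔V, H↔D, N↔N. Complement (MTGTTBVGDTGATGATGTGDGDKNGG), then reverse for 5'→3'.

5′-GGNKDGDGTGTAGTAGTDGVBTTGTM-3′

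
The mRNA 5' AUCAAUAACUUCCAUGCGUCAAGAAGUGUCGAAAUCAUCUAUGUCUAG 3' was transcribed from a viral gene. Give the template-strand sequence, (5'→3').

5'-CTAGACATAGATGATTTCGACACTTCTTGACGCATGGAAGTTATTGAT-3'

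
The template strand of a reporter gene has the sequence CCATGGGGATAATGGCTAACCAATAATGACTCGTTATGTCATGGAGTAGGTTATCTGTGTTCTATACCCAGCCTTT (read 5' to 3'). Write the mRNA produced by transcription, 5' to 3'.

RNA polymerase reads the template 3'→5' and synthesizes mRNA 5'→3' by base-pairing (A→U, T→A, G↔C). The complement of the template is GGTACCCCTATTACCGATTGGTTATTACTGAGCAATACAGTACCTCATCCAATAGACACAAGATATGGGTCGGAAA; antiparallel, so 5'→3' the coding strand is AAAGGCTGGGTATAGAACACAGATAACCTACTCCATGACATAACGAGTCATTATTGGTTAGCCATTATCCCCATGG. Replace T with U for the mRNA.

5'-AAAGGCUGGGUAUAGAACACAGAUAACCUACUCCAUGACAUAACGAGUCAUUAUUGGUUAGCCAUUAUCCCCAUGG-3'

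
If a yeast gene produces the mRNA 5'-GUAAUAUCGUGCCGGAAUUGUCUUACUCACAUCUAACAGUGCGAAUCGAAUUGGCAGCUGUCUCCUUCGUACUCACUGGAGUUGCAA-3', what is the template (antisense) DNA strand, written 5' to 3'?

Replace U with T to get the coding DNA strand: GTAATATCGTGCCGGAATTGTCTTACTCACATCTAACAGTGCGAATCGAATTGGCAGCTGTCTCCTTCGTACTCACTGGAGTTGCAA. The template strand is its reverse complement (complement CATTATAGCACGGCCTTAACAGAATGAGTGTAGATTGTCACGCTTAGCTTAACCGTCGACAGAGGAAGCATGAGTGACCTCAACGTT, then reverse).

5'-TTGCAACTCCAGTGAGTACGAAGGAGACAGCTGCCAATTCGATTCGCACTGTTAGATGTGAGTAAGACAATTCCGGCACGATATTAC-3'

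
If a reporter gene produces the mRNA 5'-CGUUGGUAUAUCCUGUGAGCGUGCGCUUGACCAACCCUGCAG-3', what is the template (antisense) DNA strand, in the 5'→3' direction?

Replace U with T to get the coding DNA strand: CGTTGGTATATCCTGTGAGCGTGCGCTTGACCAACCCTGCAG. The template strand is its reverse complement (complement GCAACCATATAGGACACTCGCACGCGAACTGGTTGGGACGTC, then reverse).

5'-CTGCAGGGTTGGTCAAGCGCACGCTCACAGGATATACCAACG-3'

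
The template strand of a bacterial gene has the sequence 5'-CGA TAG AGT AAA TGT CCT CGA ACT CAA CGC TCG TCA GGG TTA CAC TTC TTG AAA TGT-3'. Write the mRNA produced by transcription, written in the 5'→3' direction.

5'-ACAUUUCAAGAAGUGUAACCCUGACGAGCGUUGAGUUCGAGGACAUUUACUCUAUCG-3'

RNA polymerase reads the template 3'→5' and synthesizes mRNA 5'→3' by base-pairing (A→U, T→A, G↔C). The complement of the template is GCTATCTCATTTACAGGAGCTTGAGTTGCGAGCAGTCCCAATGTGAAGAACTTTACA; antiparallel, so 5'→3' the coding strand is ACATTTCAAGAAGTGTAACCCTGACGAGCGTTGAGTTCGAGGACATTTACTCTATCG. Replace T with U for the mRNA.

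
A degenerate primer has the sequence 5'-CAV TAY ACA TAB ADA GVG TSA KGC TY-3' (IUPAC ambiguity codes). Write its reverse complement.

5'-RAGCMTSACBCTHTVTATGTRTABTG-3'

Standard pairs A↔T, G↔C; ambiguity codes pair Y↔R, K↔M, S↔S, B↔V, D↔H. Complement (GTBATRTGTATVTHTCBCASTMCGAR), then reverse for 5'→3'.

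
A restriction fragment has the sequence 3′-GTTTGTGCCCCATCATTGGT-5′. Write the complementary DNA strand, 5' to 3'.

5'-CAAACACGGGGTAGTAACCA-3'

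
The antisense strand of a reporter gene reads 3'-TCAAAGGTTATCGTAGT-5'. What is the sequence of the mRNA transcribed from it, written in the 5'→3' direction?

Reading the template 3'→5' as shown, RNA polymerase pairs each base (A→U, T→A, G↔C) to build mRNA 5'→3' directly.

5′-AGUUUCCAAUAGCAUCA-3′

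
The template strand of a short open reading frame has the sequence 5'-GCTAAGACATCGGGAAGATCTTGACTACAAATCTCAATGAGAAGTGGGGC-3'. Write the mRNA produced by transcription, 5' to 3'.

5′-GCCCCACUUCUCAUUGAGAUUUGUAGUCAAGAUCUUCCCGAUGUCUUAGC-3′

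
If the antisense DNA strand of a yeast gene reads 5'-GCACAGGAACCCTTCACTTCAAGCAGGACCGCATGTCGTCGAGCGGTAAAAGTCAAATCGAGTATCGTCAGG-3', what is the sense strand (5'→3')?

5'-CCTGACGATACTCGATTTGACTTTTACCGCTCGACGACATGCGGTCCTGCTTGAAGTGAAGGGTTCCTGTGC-3'

The coding strand is complementary and antiparallel to the template: take the complement (A↔T, G↔C) and reverse.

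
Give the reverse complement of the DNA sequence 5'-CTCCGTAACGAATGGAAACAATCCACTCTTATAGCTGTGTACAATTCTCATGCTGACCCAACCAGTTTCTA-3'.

Reading the sequence 3'→5' and pairing each base (A↔T, G↔C) gives the reverse complement directly.

5'-TAGAAACTGGTTGGGTCAGCATGAGAATTGTACACAGCTATAAGAGTGGATTGTTTCCATTCGTTACGGAG-3'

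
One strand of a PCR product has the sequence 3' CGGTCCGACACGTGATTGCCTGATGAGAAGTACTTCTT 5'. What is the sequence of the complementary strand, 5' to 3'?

The strand is given 3'→5', so its complement runs 5'→3' in the same left-to-right order: pair each base A↔T, G↔C.

5′-GCCAGGCTGTGCACTAACGGACTACTCTTCATGAAGAA-3′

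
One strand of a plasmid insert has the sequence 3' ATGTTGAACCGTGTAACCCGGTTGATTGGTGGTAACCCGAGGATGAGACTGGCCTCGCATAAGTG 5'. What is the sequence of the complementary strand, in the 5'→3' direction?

5'-TACAACTTGGCACATTGGGCCAACTAACCACCATTGGGCTCCTACTCTGACCGGAGCGTATTCAC-3'

The strand is given 3'→5', so its complement runs 5'→3' in the same left-to-right order: pair each base A↔T, G↔C.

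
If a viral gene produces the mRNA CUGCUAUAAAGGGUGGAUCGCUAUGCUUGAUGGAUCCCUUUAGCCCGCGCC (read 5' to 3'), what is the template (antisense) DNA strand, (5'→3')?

Replace U with T to get the coding DNA strand: CTGCTATAAAGGGTGGATCGCTATGCTTGATGGATCCCTTTAGCCCGCGCC. The template strand is its reverse complement (complement GACGATATTTCCCACCTAGCGATACGAACTACCTAGGGAAATCGGGCGCGG, then reverse).

5'-GGCGCGGGCTAAAGGGATCCATCAAGCATAGCGATCCACCCTTTATAGCAG-3'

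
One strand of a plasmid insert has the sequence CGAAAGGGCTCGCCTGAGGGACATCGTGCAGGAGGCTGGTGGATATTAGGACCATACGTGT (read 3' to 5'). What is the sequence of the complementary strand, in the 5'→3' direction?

5'-GCTTTCCCGAGCGGACTCCCTGTAGCACGTCCTCCGACCACCTATAATCCTGGTATGCACA-3'

The strand is given 3'→5', so its complement runs 5'→3' in the same left-to-right order: pair each base A↔T, G↔C.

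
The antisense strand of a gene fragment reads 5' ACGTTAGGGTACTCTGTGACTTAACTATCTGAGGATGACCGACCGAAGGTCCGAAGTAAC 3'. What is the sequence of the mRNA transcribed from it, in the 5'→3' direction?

5'-GUUACUUCGGACCUUCGGUCGGUCAUCCUCAGAUAGUUAAGUCACAGAGUACCCUAACGU-3'

The mRNA has the sequence of the coding strand (reverse complement of the template) with T→U. Reverse complement of ACGTTAGGGTACTCTGTGACTTAACTATCTGAGGATGACCGACCGAAGGTCCGAAGTAAC is GTTACTTCGGACCTTCGGTCGGTCATCCTCAGATAGTTAAGTCACAGAGTACCCTAACGT; then T→U.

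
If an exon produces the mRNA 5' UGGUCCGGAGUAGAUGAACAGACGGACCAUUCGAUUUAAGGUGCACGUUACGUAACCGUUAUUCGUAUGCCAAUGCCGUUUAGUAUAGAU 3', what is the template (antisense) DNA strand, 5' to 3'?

Replace U with T to get the coding DNA strand: TGGTCCGGAGTAGATGAACAGACGGACCATTCGATTTAAGGTGCACGTTACGTAACCGTTATTCGTATGCCAATGCCGTTTAGTATAGAT. The template strand is its reverse complement (complement ACCAGGCCTCATCTACTTGTCTGCCTGGTAAGCTAAATTCCACGTGCAATGCATTGGCAATAAGCATACGGTTACGGCAAATCATATCTA, then reverse).

5'-ATCTATACTAAACGGCATTGGCATACGAATAACGGTTACGTAACGTGCACCTTAAATCGAATGGTCCGTCTGTTCATCTACTCCGGACCA-3'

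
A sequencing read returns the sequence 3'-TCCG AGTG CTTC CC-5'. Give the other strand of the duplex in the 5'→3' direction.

The strand is given 3'→5', so its complement runs 5'→3' in the same left-to-right order: pair each base A↔T, G↔C.

5'-AGGCTCACGAAGGG-3'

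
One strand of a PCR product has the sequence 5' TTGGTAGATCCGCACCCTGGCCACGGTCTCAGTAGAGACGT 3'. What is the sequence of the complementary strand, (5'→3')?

5'-ACGTCTCTACTGAGACCGTGGCCAGGGTGCGGATCTACCAA-3'

The complement of TTGGTAGATCCGCACCCTGGCCACGGTCTCAGTAGAGACGT is AACCATCTAGGCGTGGGACCGGTGCCAGAGTCATCTCTGCA (A↔T, G↔C). DNA strands are antiparallel, so the complementary strand runs 3'→5'; reversing gives the 5'→3' form.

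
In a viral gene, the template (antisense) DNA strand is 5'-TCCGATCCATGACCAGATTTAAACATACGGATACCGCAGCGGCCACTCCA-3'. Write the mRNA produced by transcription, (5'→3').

RNA polymerase reads the template 3'→5' and synthesizes mRNA 5'→3' by base-pairing (A→U, T→A, G↔C). The complement of the template is AGGCTAGGTACTGGTCTAAATTTGTATGCCTATGGCGTCGCCGGTGAGGT; antiparallel, so 5'→3' the coding strand is TGGAGTGGCCGCTGCGGTATCCGTATGTTTAAATCTGGTCATGGATCGGA. Replace T with U for the mRNA.

5'-UGGAGUGGCCGCUGCGGUAUCCGUAUGUUUAAAUCUGGUCAUGGAUCGGA-3'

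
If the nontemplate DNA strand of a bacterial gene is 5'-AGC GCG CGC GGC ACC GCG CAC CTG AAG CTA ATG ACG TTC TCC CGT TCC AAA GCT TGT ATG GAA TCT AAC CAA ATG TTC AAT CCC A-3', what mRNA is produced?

mRNA has the coding-strand sequence with U in place of T.

5'-AGCGCGCGCGGCACCGCGCACCUGAAGCUAAUGACGUUCUCCCGUUCCAAAGCUUGUAUGGAAUCUAACCAAAUGUUCAAUCCCA-3'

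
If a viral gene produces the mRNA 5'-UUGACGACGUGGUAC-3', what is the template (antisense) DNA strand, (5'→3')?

Replace U with T to get the coding DNA strand: TTGACGACGTGGTAC. The template strand is its reverse complement (complement AACTGCTGCACCATG, then reverse).

5′-GTACCACGTCGTCAA-3′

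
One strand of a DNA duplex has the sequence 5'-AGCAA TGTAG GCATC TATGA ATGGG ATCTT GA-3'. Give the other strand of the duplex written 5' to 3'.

5'-TCAAGATCCCATTCATAGATGCCTACATTGCT-3'

Pairing A↔T and G↔C gives TCGTTACATCCGTAGATACTTACCCTAGAACT, running 3'→5'. Reverse for the 5'→3' convention.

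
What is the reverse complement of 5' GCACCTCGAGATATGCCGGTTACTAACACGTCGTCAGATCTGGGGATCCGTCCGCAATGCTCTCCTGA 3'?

5′-TCAGGAGAGCATTGCGGACGGATCCCCAGATCTGACGACGTGTTAGTAACCGGCATATCTCGAGGTGC-3′

Reading the sequence 3'→5' and pairing each base (A↔T, G↔C) gives the reverse complement directly.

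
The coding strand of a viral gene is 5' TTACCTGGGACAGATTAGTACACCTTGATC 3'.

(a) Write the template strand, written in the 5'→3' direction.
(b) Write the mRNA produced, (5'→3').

(a) The template strand is the reverse complement of the coding strand: complement AATGGACCCTGTCTAATCATGTGGAACTAG, then reverse.
(b) mRNA matches the coding strand with T→U.

(a) 5'-GATCAAGGTGTACTAATCTGTCCCAGGTAA-3'
(b) 5'-UUACCUGGGACAGAUUAGUACACCUUGAUC-3'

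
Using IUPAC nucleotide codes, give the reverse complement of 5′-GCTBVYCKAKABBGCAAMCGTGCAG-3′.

5'-CTGCACGKTTGCVVTMTMGRBVAGC-3'

Standard pairs A↔T, G↔C; ambiguity codes pair Y↔R, M↔K, B↔V. Complement (CGAVBRGMTMTVVCGTTKGCACGTC), then reverse for 5'→3'.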